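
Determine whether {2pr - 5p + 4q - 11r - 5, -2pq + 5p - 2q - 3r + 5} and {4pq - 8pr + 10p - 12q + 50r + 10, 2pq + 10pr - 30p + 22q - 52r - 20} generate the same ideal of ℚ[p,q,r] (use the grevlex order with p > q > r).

Two ideals are equal iff their reduced Gröbner bases coincide (the reduced basis is unique for a fixed ordering).
Buchberger on the first generating set:
f_1 = 2pr - 5p + 4q - 11r - 5, LT = pr.
f_2 = -2pq + 5p - 2q - 3r + 5, LT = pq.

S(f_1,f_2): lcm = pqr. S = -5/2pq + 2q² + 5/2pr - 13/2qr - 3/2r² - 5/2q + 5/2r.
  leading term pq: subtract (5/4)·f_2 from -5/2pq + 2q² + 5/2pr - 13/2qr - 3/2r² - 5/2q + 5/2r → 2q² + 5/2pr - 13/2qr - 3/2r² - 25/4p + 25/4r - 25/4
  leading term q²: no divisor's leading term divides it; move 2q² to the remainder.
  leading term pr: subtract (5/4)·f_1 from 5/2pr - 13/2qr - 3/2r² - 25/4p + 25/4r - 25/4 → -13/2qr - 3/2r² - 5q + 20r
  leading term qr: no divisor's leading term divides it; move -13/2qr to the remainder.
  leading term r²: no divisor's leading term divides it; move -3/2r² to the remainder.
  leading term q: no divisor's leading term divides it; move -5q to the remainder.
  leading term r: no divisor's leading term divides it; move 20r to the remainder.
  remainder 2q² - 13/2qr - 3/2r² - 5q + 20r ≠ 0; add g_3 = 2q² - 13/2qr - 3/2r² - 5q + 20r to the basis.

The other S-polynomials (S(f_1,g_3), S(f_2,g_3)) all reduce to 0 modulo the current basis, so we have a Gröbner basis.
Inter-reduce: drop elements whose leading term is divisible by another's, tail-reduce, and make monic.
Reduced Gröbner basis: {pq - 5/2p + q + 3/2r - 5/2, q² - 13/4qr - ¾r² - 5/2q + 10r, pr - 5/2p + 2q - 11/2r - 5/2}.

Buchberger on the second generating set:
h_1 = 4pq - 8pr + 10p - 12q + 50r + 10, LT = pq.
h_2 = 2pq + 10pr - 30p + 22q - 52r - 20, LT = pq.

S(h_1,h_2): lcm = pq. S = -7pr + 35/2p - 14q + 77/2r + 25/2.
  leading term pr: no divisor's leading term divides it; move -7pr to the remainder.
  leading term p: no divisor's leading term divides it; move 35/2p to the remainder.
  leading term q: no divisor's leading term divides it; move -14q to the remainder.
  leading term r: no divisor's leading term divides it; move 77/2r to the remainder.
  leading term 1: no divisor's leading term divides it; move 25/2 to the remainder.
  remainder -7pr + 35/2p - 14q + 77/2r + 25/2 ≠ 0; add k_3 = -7pr + 35/2p - 14q + 77/2r + 25/2 to the basis.

S(h_1,k_3): lcm = pqr. S = -2pr² + 5/2pq - 2q² + 5/2pr + 5/2qr + 25/2r² + 25/14q + 5/2r.
  leading term pr²: subtract (2/7r)·k_3 from -2pr² + 5/2pq - 2q² + 5/2pr + 5/2qr + 25/2r² + 25/14q + 5/2r → 5/2pq - 2q² - 5/2pr + 13/2qr + 3/2r² + 25/14q - 15/14r
  leading term pq: subtract (⅝)·h_1 from 5/2pq - 2q² - 5/2pr + 13/2qr + 3/2r² + 25/14q - 15/14r → -2q² + 5/2pr + 13/2qr + 3/2r² - 25/4p + 65/7q - 905/28r - 25/4
  leading term q²: no divisor's leading term divides it; move -2q² to the remainder.
  leading term pr: subtract (-5/14)·k_3 from 5/2pr + 13/2qr + 3/2r² - 25/4p + 65/7q - 905/28r - 25/4 → 13/2qr + 3/2r² + 30/7q - 130/7r - 25/14
  leading term qr: no divisor's leading term divides it; move 13/2qr to the remainder.
  leading term r²: no divisor's leading term divides it; move 3/2r² to the remainder.
  leading term q: no divisor's leading term divides it; move 30/7q to the remainder.
  leading term r: no divisor's leading term divides it; move -130/7r to the remainder.
  leading term 1: no divisor's leading term divides it; move -25/14 to the remainder.
  remainder -2q² + 13/2qr + 3/2r² + 30/7q - 130/7r - 25/14 ≠ 0; add k_4 = -2q² + 13/2qr + 3/2r² + 30/7q - 130/7r - 25/14 to the basis.

The other S-polynomials (S(h_2,k_3), S(h_1,k_4), S(h_2,k_4), S(k_3,k_4)) all reduce to 0 modulo the current basis, so we have a Gröbner basis.
Inter-reduce: drop elements whose leading term is divisible by another's, tail-reduce, and make monic.
Reduced Gröbner basis: {pq - 5/2p + q + 3/2r - 15/14, q² - 13/4qr - ¾r² - 15/7q + 65/7r + 25/28, pr - 5/2p + 2q - 11/2r - 25/14}.

These differ, so the ideals are not equal.

No, the ideals differ.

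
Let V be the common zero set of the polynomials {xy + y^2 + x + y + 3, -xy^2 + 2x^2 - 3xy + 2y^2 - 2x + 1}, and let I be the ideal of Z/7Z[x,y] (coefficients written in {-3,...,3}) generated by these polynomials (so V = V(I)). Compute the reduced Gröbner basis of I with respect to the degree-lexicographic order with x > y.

Buchberger's algorithm terminates because the ascending chain of leading-term ideals stabilizes.

f_1 = xy + y^2 + x + y + 3, LT = xy.
f_2 = -xy^2 + 2x^2 - 3xy + 2y^2 - 2x + 1, LT = xy^2.

S(f_1,f_2): lcm = xy^2. S = y^3 + 2x^2 - 2xy + 3y^2 - 2x + 3y + 1.
  reduce S modulo (f_1, f_2):
  remainder y^3 + 2x^2 - 2y^2 - 2y ≠ 0; add g_3 = y^3 + 2x^2 - 2y^2 - 2y to the basis.

S(f_1,g_3): lcm = xy^3. S = y^4 - 2x^3 + 3xy^2 + y^3 + 2xy + 3y^2.
  reduce S modulo (f_1, f_2, g_3):
  remainder -2x^3 - x^2 - 3y^2 + 3y + 3 ≠ 0; add g_4 = -2x^3 - x^2 - 3y^2 + 3y + 3 to the basis.

The other S-polynomials (S(f_2,g_3), S(f_1,g_4), S(f_2,g_4), S(g_3,g_4)) all reduce to 0 modulo the current basis, so we have a Gröbner basis.
Inter-reduce: drop elements whose leading term is divisible by another's, tail-reduce, and make monic.

G = {x^3 - 3x^2 - 2y^2 + 2y + 2, y^3 + 2x^2 - 2y^2 - 2y, xy + y^2 + x + y + 3}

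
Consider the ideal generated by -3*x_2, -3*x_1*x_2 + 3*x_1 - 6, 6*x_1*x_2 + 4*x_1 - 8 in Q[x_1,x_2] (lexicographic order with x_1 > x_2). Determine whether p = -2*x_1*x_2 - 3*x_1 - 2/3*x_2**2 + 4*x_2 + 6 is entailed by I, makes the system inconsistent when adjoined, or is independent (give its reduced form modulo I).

-2*x_1*x_2 - 3*x_1 - 2/3*x_2**2 + 4*x_2 + 6 lies in I (it reduces to 0).

First compute the reduced Gröbner basis of I by Buchberger's algorithm.
f_1 = -3*x_2, LT = x_2.
f_2 = -3*x_1*x_2 + 3*x_1 - 6, LT = x_1*x_2.
f_3 = 6*x_1*x_2 + 4*x_1 - 8, LT = x_1*x_2.

S(f_1,f_2): lcm = x_1*x_2. S = x_1 - 2.
  leading term x_1: no divisor's leading term divides it; move x_1 to the remainder.
  leading term 1: no divisor's leading term divides it; move -2 to the remainder.
  remainder x_1 - 2 ≠ 0; add h_4 = x_1 - 2 to the basis.

The other S-polynomials (S(f_1,f_3), S(f_2,f_3), S(f_1,h_4), S(f_2,h_4), S(f_3,h_4)) all reduce to 0 modulo the current basis, so we have a Gröbner basis.
Inter-reduce: drop elements whose leading term is divisible by another's, tail-reduce, and make monic.
Reduced Gröbner basis: {x_1 - 2, x_2}.
Label its elements g_1 = x_1 - 2, g_2 = x_2.

Reduce p = -2*x_1*x_2 - 3*x_1 - 2/3*x_2**2 + 4*x_2 + 6 modulo G:
  leading term x_1*x_2: subtract (-2*x_2)·g_1 from -2*x_1*x_2 - 3*x_1 - 2/3*x_2**2 + 4*x_2 + 6 → -3*x_1 - 2/3*x_2**2 + 6
  leading term x_1: subtract (-3)·g_1 from -3*x_1 - 2/3*x_2**2 + 6 → -2/3*x_2**2
  leading term x_2**2: subtract (-2/3*x_2)·g_2 from -2/3*x_2**2 → 0
  normal form = 0.
Since the normal form is 0, p ∈ I.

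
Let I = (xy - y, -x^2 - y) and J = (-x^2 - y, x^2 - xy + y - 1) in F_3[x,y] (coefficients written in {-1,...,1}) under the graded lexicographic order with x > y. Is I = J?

Equality of ideals is decidable: compute both reduced Gröbner bases (unique for the ordering) and check whether they agree.
Buchberger on the first generating set:
f_1 = xy - y, LT = xy.
f_2 = -x^2 - y, LT = x^2.

S(f_1,f_2): lcm = x^2y. S = -xy - y^2.
  leading term xy: subtract (-1)·f_1 from -xy - y^2 → -y^2 - y
  leading term y^2: no divisor's leading term divides it; move -y^2 to the remainder.
  leading term y: no divisor's leading term divides it; move -y to the remainder.
  remainder -y^2 - y ≠ 0; add g_3 = -y^2 - y to the basis.

The other S-polynomials (S(f_1,g_3), S(f_2,g_3)) all reduce to 0 modulo the current basis, so we have a Gröbner basis.
Inter-reduce: drop elements whose leading term is divisible by another's, tail-reduce, and make monic.
Reduced Gröbner basis: {x^2 + y, xy - y, y^2 + y}.

Buchberger on the second generating set:
h_1 = -x^2 - y, LT = x^2.
h_2 = x^2 - xy + y - 1, LT = x^2.

S(h_1,h_2): lcm = x^2. S = xy + 1.
  leading term xy: no divisor's leading term divides it; move xy to the remainder.
  leading term 1: no divisor's leading term divides it; move 1 to the remainder.
  remainder xy + 1 ≠ 0; add k_3 = xy + 1 to the basis.

S(h_1,k_3): lcm = x^2y. S = y^2 - x.
  leading term y^2: no divisor's leading term divides it; move y^2 to the remainder.
  leading term x: no divisor's leading term divides it; move -x to the remainder.
  remainder y^2 - x ≠ 0; add k_4 = y^2 - x to the basis.

The other S-polynomials (S(h_2,k_3), S(h_1,k_4), S(h_2,k_4), S(k_3,k_4)) all reduce to 0 modulo the current basis, so we have a Gröbner basis.
Inter-reduce: drop elements whose leading term is divisible by another's, tail-reduce, and make monic.
Reduced Gröbner basis: {x^2 + y, xy + 1, y^2 - x}.

The bases are distinct; the ideals are different.
The same test decides containment: I ⊆ J iff every generator of I reduces to 0 modulo a Gröbner basis of J.

No, the ideals differ.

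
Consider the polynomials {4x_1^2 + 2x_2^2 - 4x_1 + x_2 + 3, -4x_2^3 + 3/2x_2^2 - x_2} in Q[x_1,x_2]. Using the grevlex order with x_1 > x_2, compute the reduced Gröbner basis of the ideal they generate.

G = {x_2^3 - 3/8x_2^2 + 1/4x_2, x_1^2 + 1/2x_2^2 - x_1 + 1/4x_2 + 3/4}

The reduced Gröbner basis is the canonical form of the ideal for this ordering.

f_1 = 4x_1^2 + 2x_2^2 - 4x_1 + x_2 + 3, LT = x_1^2.
f_2 = -4x_2^3 + 3/2x_2^2 - x_2, LT = x_2^3.

The S-polynomials (S(f_1,f_2)) all reduce to 0 modulo the current basis, so we have a Gröbner basis.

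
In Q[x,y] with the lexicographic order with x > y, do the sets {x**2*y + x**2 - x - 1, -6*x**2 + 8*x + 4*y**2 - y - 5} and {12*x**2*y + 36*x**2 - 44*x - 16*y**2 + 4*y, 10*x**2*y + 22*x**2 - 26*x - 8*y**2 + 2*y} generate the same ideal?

Since reduced Gröbner bases are canonical representatives of ideals under a given ordering, it suffices to compute and compare them.
Buchberger on the first generating set:
f_1 = x**2*y + x**2 - x - 1, LT = x**2*y.
f_2 = -6*x**2 + 8*x + 4*y**2 - y - 5, LT = x**2.

S(f_1,f_2): lcm = x**2*y. S = x**2 + 4/3*x*y - x + 2/3*y**3 - 1/6*y**2 - 5/6*y - 1.
  reduce S modulo (f_1, f_2):
  remainder 4/3*x*y + 1/3*x + 2/3*y**3 + 1/2*y**2 - y - 11/6 ≠ 0; add g_3 = 4/3*x*y + 1/3*x + 2/3*y**3 + 1/2*y**2 - y - 11/6 to the basis.

S(f_1,g_3): lcm = x**2*y. S = 3/4*x**2 - 1/2*x*y**3 - 3/8*x*y**2 + 3/4*x*y + 3/8*x - 1.
  reduce S modulo (f_1, f_2, g_3):
  remainder 75/64*x + 1/4*y**5 + 5/16*y**4 - 11/16*y**3 - 87/128*y**2 + 9/64*y - 65/128 ≠ 0; add g_4 = 75/64*x + 1/4*y**5 + 5/16*y**4 - 11/16*y**3 - 87/128*y**2 + 9/64*y - 65/128 to the basis.

S(f_1,g_4): lcm = x**2*y. S = x**2 - 16/75*x*y**6 - 4/15*x*y**5 + 44/75*x*y**4 + 29/50*x*y**3 - 3/25*x*y**2 + 13/30*x*y - x - 1.
  reduce S modulo (f_1, f_2, g_3, g_4):
  remainder 8/75*y**8 + 14/75*y**7 - 2/5*y**6 - 569/600*y**5 + 41/480*y**4 + 139/120*y**3 + 1217/1200*y**2 - 161/1200*y - 171/160 ≠ 0; add g_5 = 8/75*y**8 + 14/75*y**7 - 2/5*y**6 - 569/600*y**5 + 41/480*y**4 + 139/120*y**3 + 1217/1200*y**2 - 161/1200*y - 171/160 to the basis.

S(f_2,g_4): lcm = x**2. S = -16/75*x*y**5 - 4/15*x*y**4 + 44/75*x*y**3 + 29/50*x*y**2 - 3/25*x*y - 9/10*x - 2/3*y**2 + 1/6*y + 5/6.
  reduce S modulo (f_1, f_2, g_3, g_4, g_5):
  remainder 8/75*y**7 + 14/75*y**6 - 11/50*y**5 - 407/600*y**4 - 53/150*y**3 + 37/300*y**2 + 203/300*y + 19/120 ≠ 0; add g_6 = 8/75*y**7 + 14/75*y**6 - 11/50*y**5 - 407/600*y**4 - 53/150*y**3 + 37/300*y**2 + 203/300*y + 19/120 to the basis.

S(g_3,g_4): lcm = x*y. S = 1/4*x - 16/75*y**6 - 4/15*y**5 + 44/75*y**4 + 27/25*y**3 + 51/200*y**2 - 19/60*y - 11/8.
  reduce S modulo (f_1, f_2, g_3, g_4, g_5, g_6):
  remainder -16/75*y**6 - 8/25*y**5 + 13/25*y**4 + 92/75*y**3 + 2/5*y**2 - 26/75*y - 19/15 ≠ 0; add g_7 = -16/75*y**6 - 8/25*y**5 + 13/25*y**4 + 92/75*y**3 + 2/5*y**2 - 26/75*y - 19/15 to the basis.

The other S-polynomials (S(f_2,g_3), S(f_1,g_5), S(f_2,g_5), S(g_3,g_5), S(g_4,g_5), S(f_1,g_6), S(f_2,g_6), S(g_3,g_6), S(g_4,g_6), S(g_5,g_6), S(f_1,g_7), S(f_2,g_7), S(g_3,g_7), S(g_4,g_7), S(g_5,g_7), S(g_6,g_7)) all reduce to 0 modulo the current basis, so we have a Gröbner basis.
Inter-reduce: drop elements whose leading term is divisible by another's, tail-reduce, and make monic.
Reduced Gröbner basis: {x + 16/75*y**5 + 4/15*y**4 - 44/75*y**3 - 29/50*y**2 + 3/25*y - 13/30, y**6 + 3/2*y**5 - 39/16*y**4 - 23/4*y**3 - 15/8*y**2 + 13/8*y + 95/16}.

Buchberger on the second generating set:
h_1 = 12*x**2*y + 36*x**2 - 44*x - 16*y**2 + 4*y, LT = x**2*y.
h_2 = 10*x**2*y + 22*x**2 - 26*x - 8*y**2 + 2*y, LT = x**2*y.

S(h_1,h_2): lcm = x**2*y. S = 4/5*x**2 - 16/15*x - 8/15*y**2 + 2/15*y.
  reduce S modulo (h_1, h_2):
  remainder 4/5*x**2 - 16/15*x - 8/15*y**2 + 2/15*y ≠ 0; add k_3 = 4/5*x**2 - 16/15*x - 8/15*y**2 + 2/15*y to the basis.

S(h_1,k_3): lcm = x**2*y. S = 3*x**2 + 4/3*x*y - 11/3*x + 2/3*y**3 - 3/2*y**2 + 1/3*y.
  reduce S modulo (h_1, h_2, k_3):
  remainder 4/3*x*y + 1/3*x + 2/3*y**3 + 1/2*y**2 - 1/6*y ≠ 0; add k_4 = 4/3*x*y + 1/3*x + 2/3*y**3 + 1/2*y**2 - 1/6*y to the basis.

S(h_1,k_4): lcm = x**2*y. S = 11/4*x**2 - 1/2*x*y**3 - 3/8*x*y**2 + 1/8*x*y - 11/3*x - 4/3*y**2 + 1/3*y.
  reduce S modulo (h_1, h_2, k_3, k_4):
  remainder -3/64*x + 1/4*y**5 + 5/16*y**4 - 1/16*y**3 + 51/128*y**2 - 13/128*y ≠ 0; add k_5 = -3/64*x + 1/4*y**5 + 5/16*y**4 - 1/16*y**3 + 51/128*y**2 - 13/128*y to the basis.

S(h_1,k_5): lcm = x**2*y. S = 3*x**2 + 16/3*x*y**6 + 20/3*x*y**5 - 4/3*x*y**4 + 17/2*x*y**3 - 13/6*x*y**2 - 11/3*x - 4/3*y**2 + 1/3*y.
  reduce S modulo (h_1, h_2, k_3, k_4, k_5):
  remainder -8/3*y**8 - 14/3*y**7 - 21/8*y**5 - 113/96*y**4 + 35/16*y**3 + 5/32*y**2 - 7/48*y ≠ 0; add k_6 = -8/3*y**8 - 14/3*y**7 - 21/8*y**5 - 113/96*y**4 + 35/16*y**3 + 5/32*y**2 - 7/48*y to the basis.

S(k_3,k_5): lcm = x**2. S = 16/3*x*y**5 + 20/3*x*y**4 - 4/3*x*y**3 + 17/2*x*y**2 - 13/6*x*y - 4/3*x - 2/3*y**2 + 1/6*y.
  reduce S modulo (h_1, h_2, k_3, k_4, k_5, k_6):
  remainder -8/3*y**7 - 14/3*y**6 - 7/6*y**5 - 35/8*y**4 - 5/4*y**3 + 7/24*y**2 + 1/12*y ≠ 0; add k_7 = -8/3*y**7 - 14/3*y**6 - 7/6*y**5 - 35/8*y**4 - 5/4*y**3 + 7/24*y**2 + 1/12*y to the basis.

S(k_4,k_5): lcm = x*y. S = 1/4*x + 16/3*y**6 + 20/3*y**5 - 4/3*y**4 + 9*y**3 - 43/24*y**2 - 1/8*y.
  reduce S modulo (h_1, h_2, k_3, k_4, k_5, k_6, k_7):
  remainder 16/3*y**6 + 8*y**5 + 1/3*y**4 + 26/3*y**3 + 1/3*y**2 - 2/3*y ≠ 0; add k_8 = 16/3*y**6 + 8*y**5 + 1/3*y**4 + 26/3*y**3 + 1/3*y**2 - 2/3*y to the basis.

The other S-polynomials (S(h_2,k_3), S(h_2,k_4), S(k_3,k_4), S(h_2,k_5), S(h_1,k_6), S(h_2,k_6), S(k_3,k_6), S(k_4,k_6), S(k_5,k_6), S(h_1,k_7), S(h_2,k_7), S(k_3,k_7), S(k_4,k_7), S(k_5,k_7), S(k_6,k_7), S(h_1,k_8), S(h_2,k_8), S(k_3,k_8), S(k_4,k_8), S(k_5,k_8), S(k_6,k_8), S(k_7,k_8)) all reduce to 0 modulo the current basis, so we have a Gröbner basis.
Inter-reduce: drop elements whose leading term is divisible by another's, tail-reduce, and make monic.
Reduced Gröbner basis: {x - 16/3*y**5 - 20/3*y**4 + 4/3*y**3 - 17/2*y**2 + 13/6*y, y**6 + 3/2*y**5 + 1/16*y**4 + 13/8*y**3 + 1/16*y**2 - 1/8*y}.

These differ, so the ideals are not equal.

No, the ideals differ.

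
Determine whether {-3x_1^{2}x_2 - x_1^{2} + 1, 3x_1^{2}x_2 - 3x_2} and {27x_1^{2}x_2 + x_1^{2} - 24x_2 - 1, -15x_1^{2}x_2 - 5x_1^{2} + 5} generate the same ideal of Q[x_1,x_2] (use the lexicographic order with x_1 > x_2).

Equality of ideals is decidable: compute both reduced Gröbner bases (unique for the ordering) and check whether they agree.
Buchberger on the first generating set:
f_1 = -3x_1^{2}x_2 - x_1^{2} + 1, LT = x_1^{2}x_2.
f_2 = 3x_1^{2}x_2 - 3x_2, LT = x_1^{2}x_2.

S(f_1,f_2): lcm = x_1^{2}x_2. S = \tfrac{1}{3}x_1^{2} + x_2 - \tfrac{1}{3}.
  leading term x_1^{2}: no divisor's leading term divides it; move \tfrac{1}{3}x_1^{2} to the remainder.
  leading term x_2: no divisor's leading term divides it; move x_2 to the remainder.
  leading term 1: no divisor's leading term divides it; move -\tfrac{1}{3} to the remainder.
  remainder \tfrac{1}{3}x_1^{2} + x_2 - \tfrac{1}{3} ≠ 0; add g_3 = \tfrac{1}{3}x_1^{2} + x_2 - \tfrac{1}{3} to the basis.

S(f_1,g_3): lcm = x_1^{2}x_2. S = \tfrac{1}{3}x_1^{2} - 3x_2^{2} + x_2 - \tfrac{1}{3}.
  leading term x_1^{2}: subtract (1)·g_3 from \tfrac{1}{3}x_1^{2} - 3x_2^{2} + x_2 - \tfrac{1}{3} → -3x_2^{2}
  leading term x_2^{2}: no divisor's leading term divides it; move -3x_2^{2} to the remainder.
  remainder -3x_2^{2} ≠ 0; add g_4 = -3x_2^{2} to the basis.

S(f_2,g_3): lcm = x_1^{2}x_2. S = -3x_2^{2}.
  leading term x_2^{2}: subtract (1)·g_4 from -3x_2^{2} → 0
  remainder 0.

S(f_1,g_4): lcm = x_1^{2}x_2^{2}. S = \tfrac{1}{3}x_1^{2}x_2 - \tfrac{1}{3}x_2.
  leading term x_1^{2}x_2: subtract (-\tfrac{1}{9})·f_1 from \tfrac{1}{3}x_1^{2}x_2 - \tfrac{1}{3}x_2 → -\tfrac{1}{9}x_1^{2} - \tfrac{1}{3}x_2 + \tfrac{1}{9}
  leading term x_1^{2}: subtract (-\tfrac{1}{3})·g_3 from -\tfrac{1}{9}x_1^{2} - \tfrac{1}{3}x_2 + \tfrac{1}{9} → 0
  remainder 0.

S(f_2,g_4): lcm = x_1^{2}x_2^{2}. S = -x_2^{2}.
  leading term x_2^{2}: subtract (\tfrac{1}{3})·g_4 from -x_2^{2} → 0
  remainder 0.

S(g_3,g_4): leading monomials are coprime, so the S-polynomial reduces to 0 (Buchberger's first criterion).
Every S-polynomial of the final basis reduces to 0, so we have a Gröbner basis.
Inter-reduce: drop elements whose leading term is divisible by another's, tail-reduce, and make monic.
Reduced Gröbner basis: {x_1^{2} + 3x_2 - 1, x_2^{2}}.

Buchberger on the second generating set:
h_1 = 27x_1^{2}x_2 + x_1^{2} - 24x_2 - 1, LT = x_1^{2}x_2.
h_2 = -15x_1^{2}x_2 - 5x_1^{2} + 5, LT = x_1^{2}x_2.

S(h_1,h_2): lcm = x_1^{2}x_2. S = -\tfrac{8}{27}x_1^{2} - \tfrac{8}{9}x_2 + \tfrac{8}{27}.
  leading term x_1^{2}: no divisor's leading term divides it; move -\tfrac{8}{27}x_1^{2} to the remainder.
  leading term x_2: no divisor's leading term divides it; move -\tfrac{8}{9}x_2 to the remainder.
  leading term 1: no divisor's leading term divides it; move \tfrac{8}{27} to the remainder.
  remainder -\tfrac{8}{27}x_1^{2} - \tfrac{8}{9}x_2 + \tfrac{8}{27} ≠ 0; add k_3 = -\tfrac{8}{27}x_1^{2} - \tfrac{8}{9}x_2 + \tfrac{8}{27} to the basis.

S(h_1,k_3): lcm = x_1^{2}x_2. S = \tfrac{1}{27}x_1^{2} - 3x_2^{2} + \tfrac{1}{9}x_2 - \tfrac{1}{27}.
  leading term x_1^{2}: subtract (-\tfrac{1}{8})·k_3 from \tfrac{1}{27}x_1^{2} - 3x_2^{2} + \tfrac{1}{9}x_2 - \tfrac{1}{27} → -3x_2^{2}
  leading term x_2^{2}: no divisor's leading term divides it; move -3x_2^{2} to the remainder.
  remainder -3x_2^{2} ≠ 0; add k_4 = -3x_2^{2} to the basis.

S(h_2,k_3): lcm = x_1^{2}x_2. S = \tfrac{1}{3}x_1^{2} - 3x_2^{2} + x_2 - \tfrac{1}{3}.
  leading term x_1^{2}: subtract (-\tfrac{9}{8})·k_3 from \tfrac{1}{3}x_1^{2} - 3x_2^{2} + x_2 - \tfrac{1}{3} → -3x_2^{2}
  leading term x_2^{2}: subtract (1)·k_4 from -3x_2^{2} → 0
  remainder 0.

S(h_1,k_4): lcm = x_1^{2}x_2^{2}. S = \tfrac{1}{27}x_1^{2}x_2 - \tfrac{8}{9}x_2^{2} - \tfrac{1}{27}x_2.
  leading term x_1^{2}x_2: subtract (\tfrac{1}{729})·h_1 from \tfrac{1}{27}x_1^{2}x_2 - \tfrac{8}{9}x_2^{2} - \tfrac{1}{27}x_2 → -\tfrac{1}{729}x_1^{2} - \tfrac{8}{9}x_2^{2} - \tfrac{1}{243}x_2 + \tfrac{1}{729}
  leading term x_1^{2}: subtract (\tfrac{1}{216})·k_3 from -\tfrac{1}{729}x_1^{2} - \tfrac{8}{9}x_2^{2} - \tfrac{1}{243}x_2 + \tfrac{1}{729} → -\tfrac{8}{9}x_2^{2}
  leading term x_2^{2}: subtract (\tfrac{8}{27})·k_4 from -\tfrac{8}{9}x_2^{2} → 0
  remainder 0.

S(h_2,k_4): lcm = x_1^{2}x_2^{2}. S = \tfrac{1}{3}x_1^{2}x_2 - \tfrac{1}{3}x_2.
  leading term x_1^{2}x_2: subtract (\tfrac{1}{81})·h_1 from \tfrac{1}{3}x_1^{2}x_2 - \tfrac{1}{3}x_2 → -\tfrac{1}{81}x_1^{2} - \tfrac{1}{27}x_2 + \tfrac{1}{81}
  leading term x_1^{2}: subtract (\tfrac{1}{24})·k_3 from -\tfrac{1}{81}x_1^{2} - \tfrac{1}{27}x_2 + \tfrac{1}{81} → 0
  remainder 0.

S(k_3,k_4): leading monomials are coprime, so the S-polynomial reduces to 0 (Buchberger's first criterion).
Every S-polynomial of the final basis reduces to 0, so we have a Gröbner basis.
Inter-reduce: drop elements whose leading term is divisible by another's, tail-reduce, and make monic.
Reduced Gröbner basis: {x_1^{2} + 3x_2 - 1, x_2^{2}}.

Same reduced basis, so the two generating sets span the same ideal.
The choice of monomial ordering does not affect the verdict — as long as both bases are computed under the same ordering, their equality decides ideal equality.

Yes, the ideals are equal.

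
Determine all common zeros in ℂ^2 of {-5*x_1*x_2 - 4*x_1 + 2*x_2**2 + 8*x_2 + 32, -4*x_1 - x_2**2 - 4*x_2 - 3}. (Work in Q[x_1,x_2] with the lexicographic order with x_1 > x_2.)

{(-2, -5), (221/200 + 13*sqrt(511)*I/200, -7/10 - sqrt(511)*I/10), (221/200 - 13*sqrt(511)*I/200, -7/10 + sqrt(511)*I/10)}

Compute a lex Gröbner basis by Buchberger's algorithm.
f_1 = -5*x_1*x_2 - 4*x_1 + 2*x_2**2 + 8*x_2 + 32, LT = x_1*x_2.
f_2 = -4*x_1 - x_2**2 - 4*x_2 - 3, LT = x_1.

S(f_1,f_2): lcm = x_1*x_2. S = 4/5*x_1 - 1/4*x_2**3 - 7/5*x_2**2 - 47/20*x_2 - 32/5.
  reduce S modulo (f_1, f_2):
  remainder -1/4*x_2**3 - 8/5*x_2**2 - 63/20*x_2 - 7 ≠ 0; add h_3 = -1/4*x_2**3 - 8/5*x_2**2 - 63/20*x_2 - 7 to the basis.

The other S-polynomials (S(f_1,h_3), S(f_2,h_3)) all reduce to 0 modulo the current basis, so we have a Gröbner basis.
Inter-reduce: drop elements whose leading term is divisible by another's, tail-reduce, and make monic.
Reduced Gröbner basis: {x_1 + 1/4*x_2**2 + x_2 + 3/4, x_2**3 + 32/5*x_2**2 + 63/5*x_2 + 28}.

Since the basis is lex-ordered, x_2**3 + 32/5*x_2**2 + 63/5*x_2 + 28 is univariate in x_2. Its roots are {-5, -7/10 - sqrt(511)*I/10, -7/10 + sqrt(511)*I/10}. Back-substituting each root into the other basis elements fixes the other coordinates.
  x_2 = -5: the earlier basis element becomes x_1 + 2 = 0, giving x_1 = -2 — point (-2, -5).
  x_2 = -7/10 - sqrt(511)*I/10: the earlier basis element becomes x_1 - 221/200 - 13*sqrt(511)*I/200 = 0, giving x_1 = 221/200 + 13*sqrt(511)*I/200 — point (221/200 + 13*sqrt(511)*I/200, -7/10 - sqrt(511)*I/10).
  x_2 = -7/10 + sqrt(511)*I/10: the earlier basis element becomes x_1 - 221/200 + 13*sqrt(511)*I/200 = 0, giving x_1 = 221/200 - 13*sqrt(511)*I/200 — point (221/200 - 13*sqrt(511)*I/200, -7/10 + sqrt(511)*I/10).
This is the nonlinear analogue of row-reducing a linear system.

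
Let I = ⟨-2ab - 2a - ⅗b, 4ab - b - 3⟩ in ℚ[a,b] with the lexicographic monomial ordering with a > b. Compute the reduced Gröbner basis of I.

G = {a + 11/20b + ¾, b² + 20/11b + 15/11}

f_1 = -2ab - 2a - ⅗b, LT = ab.
f_2 = 4ab - b - 3, LT = ab.

S(f_1,f_2): lcm = ab. S = a + 11/20b + ¾.
  leading term a: no divisor's leading term divides it; move a to the remainder.
  leading term b: no divisor's leading term divides it; move 11/20b to the remainder.
  leading term 1: no divisor's leading term divides it; move ¾ to the remainder.
  remainder a + 11/20b + ¾ ≠ 0; add g_3 = a + 11/20b + ¾ to the basis.

S(f_1,g_3): lcm = ab. S = a - 11/20b² - 9/20b.
  leading term a: subtract (1)·g_3 from a - 11/20b² - 9/20b → -11/20b² - b - ¾
  leading term b²: no divisor's leading term divides it; move -11/20b² to the remainder.
  leading term b: no divisor's leading term divides it; move -b to the remainder.
  leading term 1: no divisor's leading term divides it; move -¾ to the remainder.
  remainder -11/20b² - b - ¾ ≠ 0; add g_4 = -11/20b² - b - ¾ to the basis.

The other S-polynomials (S(f_2,g_3), S(f_1,g_4), S(f_2,g_4), S(g_3,g_4)) all reduce to 0 modulo the current basis, so we have a Gröbner basis.
Inter-reduce: drop elements whose leading term is divisible by another's, tail-reduce, and make monic.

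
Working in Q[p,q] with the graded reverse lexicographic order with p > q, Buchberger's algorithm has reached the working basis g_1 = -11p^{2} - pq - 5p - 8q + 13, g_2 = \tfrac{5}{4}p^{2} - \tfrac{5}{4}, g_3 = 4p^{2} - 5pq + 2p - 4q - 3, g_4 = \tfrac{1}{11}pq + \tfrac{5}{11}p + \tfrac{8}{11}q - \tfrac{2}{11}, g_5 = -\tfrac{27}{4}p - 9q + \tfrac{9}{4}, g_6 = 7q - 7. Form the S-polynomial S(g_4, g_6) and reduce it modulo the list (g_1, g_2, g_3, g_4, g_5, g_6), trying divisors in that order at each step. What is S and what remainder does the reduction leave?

S(g_4, g_6) = 6p + 8q - 2; remainder on division = 0.

lcm(LM(g_4), LM(g_6)) = pq.
S = (lcm/LT(g_4))·g_4 − (lcm/LT(g_6))·g_6 = 6p + 8q - 2.
Reduce S modulo (g_1, g_2, g_3, g_4, g_5, g_6) in that order:
  leading term p: subtract (-\tfrac{8}{9})·g_5 from 6p + 8q - 2 → 0
The remainder is 0, so this S-polynomial contributes no new basis element.
This is the inner loop of Buchberger's algorithm — each nonzero remainder becomes a new basis element.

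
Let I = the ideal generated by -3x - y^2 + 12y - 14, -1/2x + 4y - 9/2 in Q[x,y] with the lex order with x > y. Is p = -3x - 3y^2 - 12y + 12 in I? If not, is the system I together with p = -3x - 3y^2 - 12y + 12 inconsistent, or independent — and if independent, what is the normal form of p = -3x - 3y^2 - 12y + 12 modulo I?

First compute the reduced Gröbner basis of I by Buchberger's algorithm.
f_1 = -3x - y^2 + 12y - 14, LT = x.
f_2 = -1/2x + 4y - 9/2, LT = x.

S(f_1,f_2): lcm = x. S = 1/3y^2 + 4y - 13/3.
  reduce S modulo (f_1, f_2):
  remainder 1/3y^2 + 4y - 13/3 ≠ 0; add h_3 = 1/3y^2 + 4y - 13/3 to the basis.

The other S-polynomials (S(f_1,h_3), S(f_2,h_3)) all reduce to 0 modulo the current basis, so we have a Gröbner basis.
Inter-reduce: drop elements whose leading term is divisible by another's, tail-reduce, and make monic.
Reduced Gröbner basis: {x - 8y + 9, y^2 + 12y - 13}.
Label its elements g_1 = x - 8y + 9, g_2 = y^2 + 12y - 13.

Reduce p = -3x - 3y^2 - 12y + 12 modulo G:
  leading term x: subtract (-3)·g_1 from -3x - 3y^2 - 12y + 12 → -3y^2 - 36y + 39
  leading term y^2: subtract (-3)·g_2 from -3y^2 - 36y + 39 → 0
  normal form = 0.
Since the normal form is 0, p ∈ I.

-3x - 3y^2 - 12y + 12 lies in I (it reduces to 0).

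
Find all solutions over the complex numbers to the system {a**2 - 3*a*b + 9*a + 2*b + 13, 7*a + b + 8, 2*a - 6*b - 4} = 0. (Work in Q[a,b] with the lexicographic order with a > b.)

{(-1, -1)}

Compute a lex Gröbner basis by Buchberger's algorithm.
f_1 = a**2 - 3*a*b + 9*a + 2*b + 13, LT = a**2.
f_2 = 7*a + b + 8, LT = a.
f_3 = 2*a - 6*b - 4, LT = a.

S(f_1,f_2): lcm = a**2. S = -22/7*a*b + 55/7*a + 2*b + 13.
  leading term a*b: subtract (-22/49*b)·f_2 from -22/7*a*b + 55/7*a + 2*b + 13 → 55/7*a + 22/49*b**2 + 274/49*b + 13
  leading term a: subtract (55/49)·f_2 from 55/7*a + 22/49*b**2 + 274/49*b + 13 → 22/49*b**2 + 219/49*b + 197/49
  leading term b**2: no divisor's leading term divides it; move 22/49*b**2 to the remainder.
  leading term b: no divisor's leading term divides it; move 219/49*b to the remainder.
  leading term 1: no divisor's leading term divides it; move 197/49 to the remainder.
  remainder 22/49*b**2 + 219/49*b + 197/49 ≠ 0; add h_4 = 22/49*b**2 + 219/49*b + 197/49 to the basis.

S(f_1,f_3): lcm = a**2. S = 11*a + 2*b + 13.
  leading term a: subtract (11/7)·f_2 from 11*a + 2*b + 13 → 3/7*b + 3/7
  leading term b: no divisor's leading term divides it; move 3/7*b to the remainder.
  leading term 1: no divisor's leading term divides it; move 3/7 to the remainder.
  remainder 3/7*b + 3/7 ≠ 0; add h_5 = 3/7*b + 3/7 to the basis.

S(f_2,f_3): lcm = a. S = 22/7*b + 22/7.
  leading term b: subtract (22/3)·h_5 from 22/7*b + 22/7 → 0
  remainder 0.

S(f_1,h_4): leading monomials are coprime, so the S-polynomial reduces to 0 (Buchberger's first criterion).
S(f_2,h_4): leading monomials are coprime, so the S-polynomial reduces to 0 (Buchberger's first criterion).
S(f_3,h_4): leading monomials are coprime, so the S-polynomial reduces to 0 (Buchberger's first criterion).
S(f_1,h_5): leading monomials are coprime, so the S-polynomial reduces to 0 (Buchberger's first criterion).
S(f_2,h_5): leading monomials are coprime, so the S-polynomial reduces to 0 (Buchberger's first criterion).
S(f_3,h_5): leading monomials are coprime, so the S-polynomial reduces to 0 (Buchberger's first criterion).
S(h_4,h_5): lcm = b**2. S = 197/22*b + 197/22.
  leading term b: subtract (1379/66)·h_5 from 197/22*b + 197/22 → 0
  remainder 0.

Every S-polynomial of the final basis reduces to 0, so we have a Gröbner basis.
Inter-reduce: drop elements whose leading term is divisible by another's, tail-reduce, and make monic.
Reduced Gröbner basis: {a + 1, b + 1}.

The lex basis is triangular: the last element involves only b. Solving b + 1 = 0 gives b ∈ {-1}; substituting each value into the earlier elements determines the remaining variables.
  b = -1: the earlier basis element becomes a + 1 = 0, giving a = -1 — point (-1, -1).
Each listed point satisfies every original equation (direct substitution).
This is the nonlinear analogue of row-reducing a linear system.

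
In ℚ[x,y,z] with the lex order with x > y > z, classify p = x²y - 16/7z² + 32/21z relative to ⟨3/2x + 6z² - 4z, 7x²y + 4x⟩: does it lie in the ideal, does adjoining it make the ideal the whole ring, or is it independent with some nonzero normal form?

x²y - 16/7z² + 32/21z lies in I (it reduces to 0).

First compute the reduced Gröbner basis of I by Buchberger's algorithm.
f_1 = 3/2x + 6z² - 4z, LT = x.
f_2 = 7x²y + 4x, LT = x²y.

S(f_1,f_2): lcm = x²y. S = 4xyz² - 8/3xyz - 4/7x.
  leading term xyz²: subtract (8/3yz²)·f_1 from 4xyz² - 8/3xyz - 4/7x → -8/3xyz - 4/7x - 16yz⁴ + 32/3yz³
  leading term xyz: subtract (-16/9yz)·f_1 from -8/3xyz - 4/7x - 16yz⁴ + 32/3yz³ → -4/7x - 16yz⁴ + 64/3yz³ - 64/9yz²
  leading term x: subtract (-8/21)·f_1 from -4/7x - 16yz⁴ + 64/3yz³ - 64/9yz² → -16yz⁴ + 64/3yz³ - 64/9yz² + 16/7z² - 32/21z
  leading term yz⁴: no divisor's leading term divides it; move -16yz⁴ to the remainder.
  leading term yz³: no divisor's leading term divides it; move 64/3yz³ to the remainder.
  leading term yz²: no divisor's leading term divides it; move -64/9yz² to the remainder.
  leading term z²: no divisor's leading term divides it; move 16/7z² to the remainder.
  leading term z: no divisor's leading term divides it; move -32/21z to the remainder.
  remainder -16yz⁴ + 64/3yz³ - 64/9yz² + 16/7z² - 32/21z ≠ 0; add h_3 = -16yz⁴ + 64/3yz³ - 64/9yz² + 16/7z² - 32/21z to the basis.

The other S-polynomials (S(f_1,h_3), S(f_2,h_3)) all reduce to 0 modulo the current basis, so we have a Gröbner basis.
Inter-reduce: drop elements whose leading term is divisible by another's, tail-reduce, and make monic.
Reduced Gröbner basis: {x + 4z² - 8/3z, yz⁴ - 4/3yz³ + 4/9yz² - 1/7z² + 2/21z}.
Label its elements g_1 = x + 4z² - 8/3z, g_2 = yz⁴ - 4/3yz³ + 4/9yz² - 1/7z² + 2/21z.

Reduce p = x²y - 16/7z² + 32/21z modulo G:
  leading term x²y: subtract (xy)·g_1 from x²y - 16/7z² + 32/21z → -4xyz² + 8/3xyz - 16/7z² + 32/21z
  leading term xyz²: subtract (-4yz²)·g_1 from -4xyz² + 8/3xyz - 16/7z² + 32/21z → 8/3xyz + 16yz⁴ - 32/3yz³ - 16/7z² + 32/21z
  leading term xyz: subtract (8/3yz)·g_1 from 8/3xyz + 16yz⁴ - 32/3yz³ - 16/7z² + 32/21z → 16yz⁴ - 64/3yz³ + 64/9yz² - 16/7z² + 32/21z
  leading term yz⁴: subtract (16)·g_2 from 16yz⁴ - 64/3yz³ + 64/9yz² - 16/7z² + 32/21z → 0
  normal form = 0.
Since the normal form is 0, p ∈ I.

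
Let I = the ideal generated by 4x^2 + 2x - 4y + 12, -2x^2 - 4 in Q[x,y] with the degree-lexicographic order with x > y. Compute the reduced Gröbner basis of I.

f_1 = 4x^2 + 2x - 4y + 12, LT = x^2.
f_2 = -2x^2 - 4, LT = x^2.

S(f_1,f_2): lcm = x^2. S = 1/2x - y + 1.
  leading term x: no divisor's leading term divides it; move 1/2x to the remainder.
  leading term y: no divisor's leading term divides it; move -y to the remainder.
  leading term 1: no divisor's leading term divides it; move 1 to the remainder.
  remainder 1/2x - y + 1 ≠ 0; add g_3 = 1/2x - y + 1 to the basis.

S(f_1,g_3): lcm = x^2. S = 2xy - 3/2x - y + 3.
  leading term xy: subtract (4y)·g_3 from 2xy - 3/2x - y + 3 → 4y^2 - 3/2x - 5y + 3
  leading term y^2: no divisor's leading term divides it; move 4y^2 to the remainder.
  leading term x: subtract (-3)·g_3 from -3/2x - 5y + 3 → -8y + 6
  leading term y: no divisor's leading term divides it; move -8y to the remainder.
  leading term 1: no divisor's leading term divides it; move 6 to the remainder.
  remainder 4y^2 - 8y + 6 ≠ 0; add g_4 = 4y^2 - 8y + 6 to the basis.

The other S-polynomials (S(f_2,g_3), S(f_1,g_4), S(f_2,g_4), S(g_3,g_4)) all reduce to 0 modulo the current basis, so we have a Gröbner basis.
Inter-reduce: drop elements whose leading term is divisible by another's, tail-reduce, and make monic.

G = {y^2 - 2y + 3/2, x - 2y + 2}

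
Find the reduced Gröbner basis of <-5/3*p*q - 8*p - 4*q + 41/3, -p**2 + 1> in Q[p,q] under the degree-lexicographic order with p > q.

G = {q**2 - 72/7*q + 65/7, p + 7/29*q - 36/29}

f_1 = -5/3*p*q - 8*p - 4*q + 41/3, LT = p*q.
f_2 = -p**2 + 1, LT = p**2.

S(f_1,f_2): lcm = p**2*q. S = 24/5*p**2 + 12/5*p*q - 41/5*p + q.
  leading term p**2: subtract (-24/5)·f_2 from 24/5*p**2 + 12/5*p*q - 41/5*p + q → 12/5*p*q - 41/5*p + q + 24/5
  leading term p*q: subtract (-36/25)·f_1 from 12/5*p*q - 41/5*p + q + 24/5 → -493/25*p - 119/25*q + 612/25
  leading term p: no divisor's leading term divides it; move -493/25*p to the remainder.
  leading term q: no divisor's leading term divides it; move -119/25*q to the remainder.
  leading term 1: no divisor's leading term divides it; move 612/25 to the remainder.
  remainder -493/25*p - 119/25*q + 612/25 ≠ 0; add g_3 = -493/25*p - 119/25*q + 612/25 to the basis.

S(f_1,g_3): lcm = p*q. S = -7/29*q**2 + 24/5*p + 528/145*q - 41/5.
  leading term q**2: no divisor's leading term divides it; move -7/29*q**2 to the remainder.
  leading term p: subtract (-120/493)·g_3 from 24/5*p + 528/145*q - 41/5 → 72/29*q - 65/29
  leading term q: no divisor's leading term divides it; move 72/29*q to the remainder.
  leading term 1: no divisor's leading term divides it; move -65/29 to the remainder.
  remainder -7/29*q**2 + 72/29*q - 65/29 ≠ 0; add g_4 = -7/29*q**2 + 72/29*q - 65/29 to the basis.

S(f_2,g_3): lcm = p**2. S = -7/29*p*q + 36/29*p - 1.
  leading term p*q: subtract (21/145)·f_1 from -7/29*p*q + 36/29*p - 1 → 12/5*p + 84/145*q - 432/145
  leading term p: subtract (-60/493)·g_3 from 12/5*p + 84/145*q - 432/145 → 0
  remainder 0.

S(f_1,g_4): lcm = p*q**2. S = 528/35*p*q + 12/5*q**2 - 65/7*p - 41/5*q.
  leading term p*q: subtract (-1584/175)·f_1 from 528/35*p*q + 12/5*q**2 - 65/7*p - 41/5*q → 12/5*q**2 - 14297/175*p - 7771/175*q + 21648/175
  leading term q**2: subtract (-348/35)·g_4 from 12/5*q**2 - 14297/175*p - 7771/175*q + 21648/175 → -14297/175*p - 493/25*q + 17748/175
  leading term p: subtract (29/7)·g_3 from -14297/175*p - 493/25*q + 17748/175 → 0
  remainder 0.

S(f_2,g_4): leading monomials are coprime, so the S-polynomial reduces to 0 (Buchberger's first criterion).
S(g_3,g_4): leading monomials are coprime, so the S-polynomial reduces to 0 (Buchberger's first criterion).
Every S-polynomial of the final basis reduces to 0, so we have a Gröbner basis.
Inter-reduce: drop elements whose leading term is divisible by another's, tail-reduce, and make monic.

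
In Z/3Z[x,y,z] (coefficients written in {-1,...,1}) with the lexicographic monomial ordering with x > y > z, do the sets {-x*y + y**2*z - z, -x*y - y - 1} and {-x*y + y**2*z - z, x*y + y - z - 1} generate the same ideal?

No, the ideals differ.

For a fixed monomial order, each ideal has a unique reduced Gröbner basis; comparing bases decides equality.
Buchberger on the first generating set:
f_1 = -x*y + y**2*z - z, LT = x*y.
f_2 = -x*y - y - 1, LT = x*y.

S(f_1,f_2): lcm = x*y. S = -y**2*z - y + z - 1.
  reduce S modulo (f_1, f_2):
  remainder -y**2*z - y + z - 1 ≠ 0; add g_3 = -y**2*z - y + z - 1 to the basis.

S(f_1,g_3): lcm = x*y**2*z. S = -x*y + x*z - x - y**3*z**2 + y*z**2.
  reduce S modulo (f_1, f_2, g_3):
  remainder x*z - x + y*z + z ≠ 0; add g_4 = x*z - x + y*z + z to the basis.

The other S-polynomials (S(f_2,g_3), S(f_1,g_4), S(f_2,g_4), S(g_3,g_4)) all reduce to 0 modulo the current basis, so we have a Gröbner basis.
Inter-reduce: drop elements whose leading term is divisible by another's, tail-reduce, and make monic.
Reduced Gröbner basis: {x*y + y + 1, x*z - x + y*z + z, y**2*z + y - z + 1}.

Buchberger on the second generating set:
h_1 = -x*y + y**2*z - z, LT = x*y.
h_2 = x*y + y - z - 1, LT = x*y.

S(h_1,h_2): lcm = x*y. S = -y**2*z - y - z + 1.
  reduce S modulo (h_1, h_2):
  remainder -y**2*z - y - z + 1 ≠ 0; add k_3 = -y**2*z - y - z + 1 to the basis.

S(h_1,k_3): lcm = x*y**2*z. S = -x*y - x*z + x - y**3*z**2 + y*z**2.
  reduce S modulo (h_1, h_2, k_3):
  remainder -x*z + x - y*z**2 - y*z + z ≠ 0; add k_4 = -x*z + x - y*z**2 - y*z + z to the basis.

The other S-polynomials (S(h_2,k_3), S(h_1,k_4), S(h_2,k_4), S(k_3,k_4)) all reduce to 0 modulo the current basis, so we have a Gröbner basis.
Inter-reduce: drop elements whose leading term is divisible by another's, tail-reduce, and make monic.
Reduced Gröbner basis: {x*y + y - z - 1, x*z - x + y*z**2 + y*z - z, y**2*z + y + z - 1}.

The bases are distinct; the ideals are different.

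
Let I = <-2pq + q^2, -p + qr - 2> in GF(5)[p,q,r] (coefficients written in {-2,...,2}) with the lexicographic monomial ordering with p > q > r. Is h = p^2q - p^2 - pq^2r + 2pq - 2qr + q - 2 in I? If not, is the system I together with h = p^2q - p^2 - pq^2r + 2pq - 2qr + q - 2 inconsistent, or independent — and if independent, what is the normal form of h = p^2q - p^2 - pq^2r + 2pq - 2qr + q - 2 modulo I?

p^2q - p^2 - pq^2r + 2pq - 2qr + q - 2 is independent of I; its normal form modulo I is q^2 - 1.

First compute the reduced Gröbner basis of I by Buchberger's algorithm.
f_1 = -2pq + q^2, LT = pq.
f_2 = -p + qr - 2, LT = p.

S(f_1,f_2): lcm = pq. S = q^2r + 2q^2 - 2q.
  leading term q^2r: no divisor's leading term divides it; move q^2r to the remainder.
  leading term q^2: no divisor's leading term divides it; move 2q^2 to the remainder.
  leading term q: no divisor's leading term divides it; move -2q to the remainder.
  remainder q^2r + 2q^2 - 2q ≠ 0; add k_3 = q^2r + 2q^2 - 2q to the basis.

S(f_1,k_3): lcm = pq^2r. S = -2pq^2 + 2pq + 2q^3r.
  leading term pq^2: subtract (q)·f_1 from -2pq^2 + 2pq + 2q^3r → 2pq + 2q^3r - q^3
  leading term pq: subtract (-1)·f_1 from 2pq + 2q^3r - q^3 → 2q^3r - q^3 + q^2
  leading term q^3r: subtract (2q)·k_3 from 2q^3r - q^3 + q^2 → 0
  remainder 0.

S(f_2,k_3): leading monomials are coprime, so the S-polynomial reduces to 0 (Buchberger's first criterion).
Every S-polynomial of the final basis reduces to 0, so we have a Gröbner basis.
Inter-reduce: drop elements whose leading term is divisible by another's, tail-reduce, and make monic.
Reduced Gröbner basis: {p - qr + 2, q^2r + 2q^2 - 2q}.
Label its elements g_1 = p - qr + 2, g_2 = q^2r + 2q^2 - 2q.

Reduce h = p^2q - p^2 - pq^2r + 2pq - 2qr + q - 2 modulo G:
  leading term p^2q: subtract (pq)·g_1 from p^2q - p^2 - pq^2r + 2pq - 2qr + q - 2 → -p^2 - 2qr + q - 2
  leading term p^2: subtract (-p)·g_1 from -p^2 - 2qr + q - 2 → -pqr + 2p - 2qr + q - 2
  leading term pqr: subtract (-qr)·g_1 from -pqr + 2p - 2qr + q - 2 → 2p - q^2r^2 + q - 2
  leading term p: subtract (2)·g_1 from 2p - q^2r^2 + q - 2 → -q^2r^2 + 2qr + q - 1
  leading term q^2r^2: subtract (-r)·g_2 from -q^2r^2 + 2qr + q - 1 → 2q^2r + q - 1
  leading term q^2r: subtract (2)·g_2 from 2q^2r + q - 1 → q^2 - 1
  leading term q^2: no divisor's leading term divides it; move q^2 to the remainder.
  leading term 1: no divisor's leading term divides it; move -1 to the remainder.
  normal form = q^2 - 1.
The normal form is nonzero, so h ∉ I. Since h minus its normal form lies in I, I + (h) = I + (n) where n = q^2 - 1; decide whether this ideal is the whole ring.
Run Buchberger on G together with n (pairs among the g_i already reduce to 0 since G is a Gröbner basis):
g_1 = p - qr + 2, LT = p.
g_2 = q^2r + 2q^2 - 2q, LT = q^2r.
n = q^2 - 1, LT = q^2.

S(g_1,g_2): leading monomials are coprime, so the S-polynomial reduces to 0 (Buchberger's first criterion).
S(g_1,n): leading monomials are coprime, so the S-polynomial reduces to 0 (Buchberger's first criterion).
S(g_2,n): lcm = q^2r. S = 2q^2 - 2q + r.
  leading term q^2: subtract (2)·n from 2q^2 - 2q + r → -2q + r + 2
  leading term q: no divisor's leading term divides it; move -2q to the remainder.
  leading term r: no divisor's leading term divides it; move r to the remainder.
  leading term 1: no divisor's leading term divides it; move 2 to the remainder.
  remainder -2q + r + 2 ≠ 0; add m_4 = -2q + r + 2 to the basis.

S(g_1,m_4): leading monomials are coprime, so the S-polynomial reduces to 0 (Buchberger's first criterion).
S(g_2,m_4): lcm = q^2r. S = 2q^2 - 2qr^2 + qr - 2q.
  leading term q^2: subtract (2)·n from 2q^2 - 2qr^2 + qr - 2q → -2qr^2 + qr - 2q + 2
  leading term qr^2: subtract (r^2)·m_4 from -2qr^2 + qr - 2q + 2 → qr - 2q - r^3 - 2r^2 + 2
  leading term qr: subtract (2r)·m_4 from qr - 2q - r^3 - 2r^2 + 2 → -2q - r^3 + r^2 + r + 2
  leading term q: subtract (1)·m_4 from -2q - r^3 + r^2 + r + 2 → -r^3 + r^2
  leading term r^3: no divisor's leading term divides it; move -r^3 to the remainder.
  leading term r^2: no divisor's leading term divides it; move r^2 to the remainder.
  remainder -r^3 + r^2 ≠ 0; add m_5 = -r^3 + r^2 to the basis.

S(n,m_4): lcm = q^2. S = -2qr + q - 1.
  leading term qr: subtract (r)·m_4 from -2qr + q - 1 → q - r^2 - 2r - 1
  leading term q: subtract (2)·m_4 from q - r^2 - 2r - 1 → -r^2 + r
  leading term r^2: no divisor's leading term divides it; move -r^2 to the remainder.
  leading term r: no divisor's leading term divides it; move r to the remainder.
  remainder -r^2 + r ≠ 0; add m_6 = -r^2 + r to the basis.

S(g_1,m_5): leading monomials are coprime, so the S-polynomial reduces to 0 (Buchberger's first criterion).
S(g_2,m_5): lcm = q^2r^3. S = -2q^2r^2 - 2qr^2.
  leading term q^2r^2: subtract (-2r)·g_2 from -2q^2r^2 - 2qr^2 → -q^2r - 2qr^2 + qr
  leading term q^2r: subtract (-1)·g_2 from -q^2r - 2qr^2 + qr → 2q^2 - 2qr^2 + qr - 2q
  leading term q^2: subtract (2)·n from 2q^2 - 2qr^2 + qr - 2q → -2qr^2 + qr - 2q + 2
  leading term qr^2: subtract (r^2)·m_4 from -2qr^2 + qr - 2q + 2 → qr - 2q - r^3 - 2r^2 + 2
  leading term qr: subtract (2r)·m_4 from qr - 2q - r^3 - 2r^2 + 2 → -2q - r^3 + r^2 + r + 2
  leading term q: subtract (1)·m_4 from -2q - r^3 + r^2 + r + 2 → -r^3 + r^2
  leading term r^3: subtract (1)·m_5 from -r^3 + r^2 → 0
  remainder 0.

S(n,m_5): leading monomials are coprime, so the S-polynomial reduces to 0 (Buchberger's first criterion).
S(m_4,m_5): leading monomials are coprime, so the S-polynomial reduces to 0 (Buchberger's first criterion).
S(g_1,m_6): leading monomials are coprime, so the S-polynomial reduces to 0 (Buchberger's first criterion).
S(g_2,m_6): lcm = q^2r^2. S = -2q^2r - 2qr.
  leading term q^2r: subtract (-2)·g_2 from -2q^2r - 2qr → -q^2 - 2qr + q
  leading term q^2: subtract (-1)·n from -q^2 - 2qr + q → -2qr + q - 1
  leading term qr: subtract (r)·m_4 from -2qr + q - 1 → q - r^2 - 2r - 1
  leading term q: subtract (2)·m_4 from q - r^2 - 2r - 1 → -r^2 + r
  leading term r^2: subtract (1)·m_6 from -r^2 + r → 0
  remainder 0.

S(n,m_6): leading monomials are coprime, so the S-polynomial reduces to 0 (Buchberger's first criterion).
S(m_4,m_6): leading monomials are coprime, so the S-polynomial reduces to 0 (Buchberger's first criterion).
S(m_5,m_6): lcm = r^3. S = 0.
  remainder 0.

Every S-polynomial of the final basis reduces to 0, so we have a Gröbner basis.
Inter-reduce: drop elements whose leading term is divisible by another's, tail-reduce, and make monic.
Reduced Gröbner basis: {p + r + 2, q + 2r - 1, r^2 - r}.
The reduced Gröbner basis of I + (h) is {p + r + 2, q + 2r - 1, r^2 - r} ≠ {1}, a proper ideal, so the enlarged system stays consistent: h is independent of I, with normal form q^2 - 1.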